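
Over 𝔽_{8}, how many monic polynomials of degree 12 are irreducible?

Gauss's count: N_{8}(12) = (1/12) Σ_{d|12} μ(12/d)·8^d.
Divisors of 12: 1, 2, 3, 4, 6, 12; μ(12/d) for each: 0, 1, 0, -1, -1, 1.
Σ = 8^2 − 8^4 − 8^6 + 8^12 = 68719210560.
N = 68719210560/12 = 5726600880.

5726600880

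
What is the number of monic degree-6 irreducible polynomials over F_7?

The number of monic irreducibles of degree 6 over GF(7) is (1/6)·Σ_{d∣6} μ(6/d) 7^d.
Divisors of 6: 1, 2, 3, 6; μ(6/d) for each: 1, -1, -1, 1.
Σ = 7^1 − 7^2 − 7^3 + 7^6 = 117264.
N = 117264/6 = 19544.

19544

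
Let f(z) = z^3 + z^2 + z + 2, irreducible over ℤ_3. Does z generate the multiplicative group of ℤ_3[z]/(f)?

No

|GF(3^3)^×| = 3^3 − 1 = 26. Prime factorization: 26 = 2·13.
f is primitive ⇔ z has order 26 in GF(3)[z]/(f), i.e. z^(26/q) ≠ 1 for each prime q | 26.
z^(13) mod f = 1
z^(2) mod f = z^2.
Since z^(13) = 1, the order of z divides 13 < 26; not primitive.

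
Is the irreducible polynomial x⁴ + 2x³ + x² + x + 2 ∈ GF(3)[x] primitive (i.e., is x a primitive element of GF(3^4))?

Yes

Write f(x) = x⁴ + 2x³ + x² + x + 2.
|GF(3^4)^×| = 3^4 − 1 = 80. Prime factorization: 80 = 2^4·5.
f is primitive ⇔ x has order 80 in GF(3)[x]/(f), i.e. x^(80/q) ≠ 1 for each prime q | 80.
x^(40) mod f = 2.
x^(16) mod f = x³ + 1.
None equal 1, so x has full order 80; f is primitive.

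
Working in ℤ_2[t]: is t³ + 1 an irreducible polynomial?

No

Write h(t) = t³ + 1.
Check for roots in ℤ_2: h(0) = 1; h(1) = 0 → root.
h(1) = 0, so (t − 1) divides h(t); h is reducible.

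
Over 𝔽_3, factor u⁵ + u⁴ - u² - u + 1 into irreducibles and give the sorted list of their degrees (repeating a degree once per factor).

Write h(u) = u⁵ + u⁴ - u² - u + 1.
Roots in 𝔽_3: h(0) = 1; h(1) = 1; h(2) = 1.
Complete factorization: h(u) = (u² + 1)·(u³ + u² - u + 1).
Factor degrees with multiplicity: 2 + 3 = 5.

2, 3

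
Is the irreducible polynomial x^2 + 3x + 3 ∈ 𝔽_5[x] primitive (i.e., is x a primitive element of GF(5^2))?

Write f(x) = x^2 + 3x + 3.
|GF(5^2)^×| = 5^2 − 1 = 24. Prime factorization: 24 = 2^3·3.
f is primitive ⇔ x has order 24 in GF(5)[x]/(f), i.e. x^(24/q) ≠ 1 for each prime q | 24.
x^(12) mod f = 4.
x^(8) mod f = x + 1.
None equal 1, so x has full order 24; f is primitive.

Yes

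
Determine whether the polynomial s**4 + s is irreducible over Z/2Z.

No

Write g(s) = s**4 + s.
Check for roots in Z/2Z: g(0) = 0 → root; g(1) = 0 → root.
g(0) = 0, so (s) divides g(s); g is reducible.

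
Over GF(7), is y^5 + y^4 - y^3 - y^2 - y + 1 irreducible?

Write P(y) = y^5 + y^4 - y^3 - y^2 - y + 1.
Check for roots in GF(7): P(0) = 1; P(1) = 0 → root; P(2) = 0 → root; P(3) = 6; P(4) = 0 → root; P(5) = 5; P(6) = 2.
P(1) = 0, so (y − 1) divides P(y); P is reducible.

No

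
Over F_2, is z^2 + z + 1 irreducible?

Yes

Write m(z) = z^2 + z + 1.
Check for roots in F_2: m(0) = 1; m(1) = 1.
No roots. A degree-2 polynomial over a field with no linear factor is irreducible.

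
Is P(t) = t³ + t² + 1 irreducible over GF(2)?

Yes

Check for roots in GF(2): P(0) = 1; P(1) = 1.
No roots. A degree-3 polynomial over a field with no linear factor is irreducible.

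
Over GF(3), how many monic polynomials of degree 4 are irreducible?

18

The number of monic irreducibles of degree 4 over GF(3) is (1/4)·Σ_{d∣4} μ(4/d) 3^d.
Divisors of 4: 1, 2, 4; μ(4/d) for each: 0, -1, 1.
Σ = − 3^2 + 3^4 = 72.
N = 72/4 = 18.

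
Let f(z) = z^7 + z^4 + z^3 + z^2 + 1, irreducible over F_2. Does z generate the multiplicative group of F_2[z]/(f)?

Yes

|GF(2^7)^×| = 2^7 − 1 = 127. Prime factorization: 127 = 127.
f is primitive ⇔ z has order 127 in GF(2)[z]/(f), i.e. z^(127/q) ≠ 1 for each prime q | 127.
z^(1) mod f = z.
None equal 1, so z has full order 127; f is primitive.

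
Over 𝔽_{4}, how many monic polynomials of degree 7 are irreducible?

x^(4^7) − x is the product of all monic irreducibles of degree dividing 7; Möbius inversion gives N = (1/7) Σ μ(7/d)·4^d.
Divisors of 7: 1, 7; μ(7/d) for each: -1, 1.
Σ = − 4^1 + 4^7 = 16380.
N = 16380/7 = 2340.

2340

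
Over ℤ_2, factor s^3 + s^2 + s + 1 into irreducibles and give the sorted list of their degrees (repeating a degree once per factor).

Write g(s) = s^3 + s^2 + s + 1.
Roots in ℤ_2: g(0) = 1; g(1) = 0 → root.
Linear factors from roots: (s + 1).
Complete factorization: g(s) = (s + 1)^3.
Factor degrees with multiplicity: 1 + 1 + 1 = 3.

1, 1, 1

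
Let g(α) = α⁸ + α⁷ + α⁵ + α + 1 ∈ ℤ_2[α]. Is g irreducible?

Yes

Check for roots in ℤ_2: g(0) = 1; g(1) = 1.
No roots, so no linear factors.
Monic irreducibles of degree 2 over GF(2): α² + α + 1.
None of them divide g (all give nonzero remainder).
Monic irreducibles of degree 3 over GF(2): α³ + α + 1, α³ + α² + 1.
None of them divide g (all give nonzero remainder).
Monic irreducibles of degree 4 over GF(2): α⁴ + α + 1, α⁴ + α³ + 1, α⁴ + α³ + α² + α + 1.
None of them divide g (all give nonzero remainder).
No irreducible factor of degree ≤ 4 exists, so g is irreducible over GF(2).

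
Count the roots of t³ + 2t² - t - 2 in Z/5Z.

Write f(t) = t³ + 2t² - t - 2.
Evaluate at each of the 5 elements of Z/5Z:
f(0) = 3; f(1) = 0 → root; f(2) = 2; f(3) = 0 → root; f(4) = 0 → root.
Roots: {1, 3, 4}.

3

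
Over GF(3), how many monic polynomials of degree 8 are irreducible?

810

The number of monic irreducibles of degree 8 over GF(3) is (1/8)·Σ_{d∣8} μ(8/d) 3^d.
Divisors of 8: 1, 2, 4, 8; μ(8/d) for each: 0, 0, -1, 1.
Σ = − 3^4 + 3^8 = 6480.
N = 6480/8 = 810.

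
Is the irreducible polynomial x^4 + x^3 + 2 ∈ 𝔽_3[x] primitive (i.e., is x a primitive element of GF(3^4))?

Yes

Write f(x) = x^4 + x^3 + 2.
|GF(3^4)^×| = 3^4 − 1 = 80. Prime factorization: 80 = 2^4·5.
f is primitive ⇔ x has order 80 in GF(3)[x]/(f), i.e. x^(80/q) ≠ 1 for each prime q | 80.
x^(40) mod f = 2.
x^(16) mod f = 2x^2 + 2x + 2.
None equal 1, so x has full order 80; f is primitive.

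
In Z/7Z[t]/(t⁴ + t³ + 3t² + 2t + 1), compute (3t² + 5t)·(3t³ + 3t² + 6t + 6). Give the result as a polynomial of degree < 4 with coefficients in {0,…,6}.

5t^3 + 6t^2 + 5t + 6

Multiply in Z/7Z[t]: (3t² + 5t)·(3t³ + 3t² + 6t + 6) = 2t⁵ + 3t⁴ + 5t³ + 6t² + 2t.
Reduce using t⁴ ≡ 6t³ + 4t² + 5t + 6 (mod t⁴ + t³ + 3t² + 2t + 1).
Reduced: 5t³ + 6t² + 5t + 6.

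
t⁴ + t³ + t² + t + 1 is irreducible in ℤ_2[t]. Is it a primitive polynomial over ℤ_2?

No

Write f(t) = t⁴ + t³ + t² + t + 1.
|GF(2^4)^×| = 2^4 − 1 = 15. Prime factorization: 15 = 3·5.
f is primitive ⇔ t has order 15 in GF(2)[t]/(f), i.e. t^(15/q) ≠ 1 for each prime q | 15.
t^(5) mod f = 1
t^(3) mod f = t³.
Since t^(5) = 1, the order of t divides 5 < 15; not primitive.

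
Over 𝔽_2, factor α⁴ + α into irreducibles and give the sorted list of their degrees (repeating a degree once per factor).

Write g(α) = α⁴ + α.
Roots in 𝔽_2: g(0) = 0 → root; g(1) = 0 → root.
Linear factors from roots: (α), (α + 1).
Complete factorization: g(α) = (α)·(α + 1)·(α² + α + 1).
Factor degrees with multiplicity: 1 + 1 + 2 = 4.

1, 1, 2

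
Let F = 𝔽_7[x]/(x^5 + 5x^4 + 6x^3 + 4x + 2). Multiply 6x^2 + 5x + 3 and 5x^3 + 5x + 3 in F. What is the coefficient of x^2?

1

Multiply in 𝔽_7[x]: (6x^2 + 5x + 3)·(5x^3 + 5x + 3) = 2x^5 + 4x^4 + 3x^3 + x^2 + 2x + 2.
Reduce using x^5 ≡ 2x^4 + x^3 + 3x + 5 (mod x^5 + 5x^4 + 6x^3 + 4x + 2).
Reduced: x^4 + 5x^3 + x^2 + x + 5.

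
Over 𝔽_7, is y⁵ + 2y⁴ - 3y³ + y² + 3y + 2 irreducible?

Write g(y) = y⁵ + 2y⁴ - 3y³ + y² + 3y + 2.
Check for roots in 𝔽_7: g(0) = 2; g(1) = 6; g(2) = 3; g(3) = 1; g(4) = 2; g(5) = 3; g(6) = 4.
No roots, so no linear factors.
Degree-2 irreducible divisors: test the 21 monic irreducibles of degree 2 over GF(7).
None of them divide g (all give nonzero remainder).
No irreducible factor of degree ≤ 2 exists, so g is irreducible over GF(7).

Yes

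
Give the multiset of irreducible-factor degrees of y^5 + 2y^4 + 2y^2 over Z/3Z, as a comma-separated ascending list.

1, 1, 1, 2

Write g(y) = y^5 + 2y^4 + 2y^2.
Roots in Z/3Z: g(0) = 0 → root; g(1) = 2; g(2) = 0 → root.
Linear factors from roots: (y), (y + 1).
Complete factorization: g(y) = (y + 1)·(y)^2·(y^2 + y + 2).
Factor degrees with multiplicity: 1 + 1 + 1 + 2 = 5.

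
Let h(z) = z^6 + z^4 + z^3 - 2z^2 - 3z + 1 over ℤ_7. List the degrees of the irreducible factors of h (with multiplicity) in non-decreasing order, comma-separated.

Complete factorization: h(z) = (z^6 + z^4 + z^3 - 2z^2 - 3z + 1).
Factor degrees with multiplicity: 6 = 6.

6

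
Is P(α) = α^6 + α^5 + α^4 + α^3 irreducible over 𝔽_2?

No

Check for roots in 𝔽_2: P(0) = 0 → root; P(1) = 0 → root.
P(0) = 0, so (α) divides P(α); P is reducible.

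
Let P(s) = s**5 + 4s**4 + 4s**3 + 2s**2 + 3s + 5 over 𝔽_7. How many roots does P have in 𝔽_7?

Evaluate at each of the 7 elements of 𝔽_7:
P(0) = 5; P(1) = 5; P(2) = 0 → root; P(3) = 0 → root; P(4) = 1; P(5) = 0 → root; P(6) = 3.
Roots: {2, 3, 5}.

3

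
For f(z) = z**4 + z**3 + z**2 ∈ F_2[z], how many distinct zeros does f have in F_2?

Evaluate at each of the 2 elements of F_2:
f(0) = 0 → root; f(1) = 1.
Roots: {0}.

1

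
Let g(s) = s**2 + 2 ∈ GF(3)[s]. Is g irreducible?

No

Check for roots in GF(3): g(0) = 2; g(1) = 0 → root; g(2) = 0 → root.
g(1) = 0, so (s − 1) divides g(s); g is reducible.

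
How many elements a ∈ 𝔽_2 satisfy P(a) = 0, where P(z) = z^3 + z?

2

Evaluate at each of the 2 elements of 𝔽_2:
P(0) = 0 → root; P(1) = 0 → root.
Roots: {0, 1}.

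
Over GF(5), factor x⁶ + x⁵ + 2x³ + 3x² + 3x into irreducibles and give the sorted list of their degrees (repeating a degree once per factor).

1, 1, 1, 3

Write h(x) = x⁶ + x⁵ + 2x³ + 3x² + 3x.
Roots in GF(5): h(0) = 0 → root; h(1) = 0 → root; h(2) = 0 → root; h(3) = 2; h(4) = 3.
Linear factors from roots: (x), (x + 4), (x + 3).
Complete factorization: h(x) = (x)·(x + 3)·(x + 4)·(x³ + 4x² + 4).
Factor degrees with multiplicity: 1 + 1 + 1 + 3 = 6.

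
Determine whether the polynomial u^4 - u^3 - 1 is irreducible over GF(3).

Yes

Write h(u) = u^4 - u^3 - 1.
Check for roots in GF(3): h(0) = 2; h(1) = 2; h(2) = 1.
No roots, so no linear factors.
Monic irreducibles of degree 2 over GF(3): u^2 + 1, u^2 + u - 1, u^2 - u - 1.
None of them divide h (all give nonzero remainder).
No irreducible factor of degree ≤ 2 exists, so h is irreducible over GF(3).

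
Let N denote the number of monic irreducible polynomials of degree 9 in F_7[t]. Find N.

Gauss's count: N_{7}(9) = (1/9) Σ_{d|9} μ(9/d)·7^d.
Divisors of 9: 1, 3, 9; μ(9/d) for each: 0, -1, 1.
Σ = − 7^3 + 7^9 = 40353264.
N = 40353264/9 = 4483696.

4483696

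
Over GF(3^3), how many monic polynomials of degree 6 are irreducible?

64566684

The number of monic irreducibles of degree 6 over GF(27) is (1/6)·Σ_{d∣6} μ(6/d) 27^d.
Divisors of 6: 1, 2, 3, 6; μ(6/d) for each: 1, -1, -1, 1.
Σ = 27^1 − 27^2 − 27^3 + 27^6 = 387400104.
N = 387400104/6 = 64566684.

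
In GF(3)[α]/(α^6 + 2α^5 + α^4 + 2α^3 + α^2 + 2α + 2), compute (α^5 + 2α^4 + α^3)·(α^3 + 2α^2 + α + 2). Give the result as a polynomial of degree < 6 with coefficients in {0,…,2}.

2α^4 + 2α^3 + 2α^2 + 1

Multiply in GF(3)[α]: (α^5 + 2α^4 + α^3)·(α^3 + 2α^2 + α + 2) = α^8 + α^7 + 2α^4 + 2α^3.
Reduce using α^6 ≡ α^5 + 2α^4 + α^3 + 2α^2 + α + 1 (mod α^6 + 2α^5 + α^4 + 2α^3 + α^2 + 2α + 2).
Reduced: 2α^4 + 2α^3 + 2α^2 + 1.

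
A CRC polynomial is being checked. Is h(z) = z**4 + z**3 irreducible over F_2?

No

Check for roots in F_2: h(0) = 0 → root; h(1) = 0 → root.
h(0) = 0, so (z) divides h(z); h is reducible.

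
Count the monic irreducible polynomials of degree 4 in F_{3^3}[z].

The number of monic irreducibles of degree 4 over GF(27) is (1/4)·Σ_{d∣4} μ(4/d) 27^d.
Divisors of 4: 1, 2, 4; μ(4/d) for each: 0, -1, 1.
Σ = − 27^2 + 27^4 = 530712.
N = 530712/4 = 132678.

132678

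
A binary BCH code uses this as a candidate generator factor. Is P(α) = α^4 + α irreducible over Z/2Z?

Check for roots in Z/2Z: P(0) = 0 → root; P(1) = 0 → root.
P(0) = 0, so (α) divides P(α); P is reducible.

No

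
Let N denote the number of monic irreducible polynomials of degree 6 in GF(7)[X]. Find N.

x^(7^6) − x is the product of all monic irreducibles of degree dividing 6; Möbius inversion gives N = (1/6) Σ μ(6/d)·7^d.
Divisors of 6: 1, 2, 3, 6; μ(6/d) for each: 1, -1, -1, 1.
Σ = 7^1 − 7^2 − 7^3 + 7^6 = 117264.
N = 117264/6 = 19544.

19544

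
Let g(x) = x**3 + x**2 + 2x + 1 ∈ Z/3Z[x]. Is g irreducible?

Check for roots in Z/3Z: g(0) = 1; g(1) = 2; g(2) = 2.
No roots. A degree-3 polynomial over a field with no linear factor is irreducible.

Yes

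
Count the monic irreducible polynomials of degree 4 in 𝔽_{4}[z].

The number of monic irreducibles of degree 4 over GF(4) is (1/4)·Σ_{d∣4} μ(4/d) 4^d.
Divisors of 4: 1, 2, 4; μ(4/d) for each: 0, -1, 1.
Σ = − 4^2 + 4^4 = 240.
N = 240/4 = 60.

60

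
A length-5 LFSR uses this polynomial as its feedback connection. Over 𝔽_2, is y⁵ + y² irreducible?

No

Write g(y) = y⁵ + y².
Check for roots in 𝔽_2: g(0) = 0 → root; g(1) = 0 → root.
g(0) = 0, so (y) divides g(y); g is reducible.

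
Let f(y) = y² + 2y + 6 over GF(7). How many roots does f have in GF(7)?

Evaluate at each of the 7 elements of GF(7):
f(0) = 6; f(1) = 2; f(2) = 0 → root; f(3) = 0 → root; f(4) = 2; f(5) = 6; f(6) = 5.
Roots: {2, 3}.

2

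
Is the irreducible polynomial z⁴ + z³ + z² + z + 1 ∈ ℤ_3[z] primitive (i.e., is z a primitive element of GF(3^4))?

No

Write f(z) = z⁴ + z³ + z² + z + 1.
|GF(3^4)^×| = 3^4 − 1 = 80. Prime factorization: 80 = 2^4·5.
f is primitive ⇔ z has order 80 in GF(3)[z]/(f), i.e. z^(80/q) ≠ 1 for each prime q | 80.
z^(40) mod f = 1
z^(16) mod f = z.
Since z^(40) = 1, the order of z divides 40 < 80; not primitive.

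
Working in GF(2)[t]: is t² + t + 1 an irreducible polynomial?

Yes

Write g(t) = t² + t + 1.
Check for roots in GF(2): g(0) = 1; g(1) = 1.
No roots. A degree-2 polynomial over a field with no linear factor is irreducible.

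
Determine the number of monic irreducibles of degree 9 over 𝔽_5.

The number of monic irreducibles of degree 9 over GF(5) is (1/9)·Σ_{d∣9} μ(9/d) 5^d.
Divisors of 9: 1, 3, 9; μ(9/d) for each: 0, -1, 1.
Σ = − 5^3 + 5^9 = 1953000.
N = 1953000/9 = 217000.

217000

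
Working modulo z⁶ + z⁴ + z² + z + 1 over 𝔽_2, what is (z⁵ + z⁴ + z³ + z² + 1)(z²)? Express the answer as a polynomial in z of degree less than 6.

Multiply in 𝔽_2[z]: (z⁵ + z⁴ + z³ + z² + 1)·(z²) = z⁷ + z⁶ + z⁵ + z⁴ + z².
Reduce using z⁶ ≡ z⁴ + z² + z + 1 (mod z⁶ + z⁴ + z² + z + 1).
Reduced: z³ + z² + 1.

z^3 + z^2 + 1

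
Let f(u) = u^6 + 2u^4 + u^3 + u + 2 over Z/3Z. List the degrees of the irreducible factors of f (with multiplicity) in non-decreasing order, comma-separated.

1, 2, 3

Roots in Z/3Z: f(0) = 2; f(1) = 1; f(2) = 0 → root.
Linear factors from roots: (u + 1).
Complete factorization: f(u) = (u + 1)·(u^2 + 1)·(u^3 + 2u^2 + 2u + 2).
Factor degrees with multiplicity: 1 + 2 + 3 = 6.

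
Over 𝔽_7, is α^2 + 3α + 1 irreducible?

Write P(α) = α^2 + 3α + 1.
Check for roots in 𝔽_7: P(0) = 1; P(1) = 5; P(2) = 4; P(3) = 5; P(4) = 1; P(5) = 6; P(6) = 6.
No roots. A degree-2 polynomial over a field with no linear factor is irreducible.

Yes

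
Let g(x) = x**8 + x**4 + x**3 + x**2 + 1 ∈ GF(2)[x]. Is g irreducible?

Yes

Check for roots in GF(2): g(0) = 1; g(1) = 1.
No roots, so no linear factors.
Monic irreducibles of degree 2 over GF(2): x**2 + x + 1.
None of them divide g (all give nonzero remainder).
Monic irreducibles of degree 3 over GF(2): x**3 + x + 1, x**3 + x**2 + 1.
None of them divide g (all give nonzero remainder).
Monic irreducibles of degree 4 over GF(2): x**4 + x + 1, x**4 + x**3 + 1, x**4 + x**3 + x**2 + x + 1.
None of them divide g (all give nonzero remainder).
No irreducible factor of degree ≤ 4 exists, so g is irreducible over GF(2).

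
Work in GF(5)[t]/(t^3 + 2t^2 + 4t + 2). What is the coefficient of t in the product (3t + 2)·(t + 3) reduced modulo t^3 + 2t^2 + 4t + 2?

1

Multiply in GF(5)[t]: (3t + 2)·(t + 3) = 3t^2 + t + 1.
Reduced: 3t^2 + t + 1.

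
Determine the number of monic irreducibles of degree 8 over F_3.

The number of monic irreducibles of degree 8 over GF(3) is (1/8)·Σ_{d∣8} μ(8/d) 3^d.
Divisors of 8: 1, 2, 4, 8; μ(8/d) for each: 0, 0, -1, 1.
Σ = − 3^4 + 3^8 = 6480.
N = 6480/8 = 810.

810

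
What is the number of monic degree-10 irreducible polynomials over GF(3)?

The number of monic irreducibles of degree 10 over GF(3) is (1/10)·Σ_{d∣10} μ(10/d) 3^d.
Divisors of 10: 1, 2, 5, 10; μ(10/d) for each: 1, -1, -1, 1.
Σ = 3^1 − 3^2 − 3^5 + 3^10 = 58800.
N = 58800/10 = 5880.

5880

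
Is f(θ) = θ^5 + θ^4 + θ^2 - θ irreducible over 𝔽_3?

No

Check for roots in 𝔽_3: f(0) = 0 → root; f(1) = 2; f(2) = 2.
f(0) = 0, so (θ) divides f(θ); f is reducible.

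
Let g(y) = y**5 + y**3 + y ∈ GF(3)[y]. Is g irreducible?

Check for roots in GF(3): g(0) = 0 → root; g(1) = 0 → root; g(2) = 0 → root.
g(0) = 0, so (y) divides g(y); g is reducible.

No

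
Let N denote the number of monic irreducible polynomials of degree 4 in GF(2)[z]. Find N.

Gauss's count: N_{2}(4) = (1/4) Σ_{d|4} μ(4/d)·2^d.
Divisors of 4: 1, 2, 4; μ(4/d) for each: 0, -1, 1.
Σ = − 2^2 + 2^4 = 12.
N = 12/4 = 3.

3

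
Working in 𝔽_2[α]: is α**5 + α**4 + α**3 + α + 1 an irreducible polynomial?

Yes

Write h(α) = α**5 + α**4 + α**3 + α + 1.
Check for roots in 𝔽_2: h(0) = 1; h(1) = 1.
No roots, so no linear factors.
Monic irreducibles of degree 2 over GF(2): α**2 + α + 1.
None of them divide h (all give nonzero remainder).
No irreducible factor of degree ≤ 2 exists, so h is irreducible over GF(2).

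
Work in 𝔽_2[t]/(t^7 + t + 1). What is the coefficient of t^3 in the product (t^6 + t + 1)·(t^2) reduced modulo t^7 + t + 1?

Multiply in 𝔽_2[t]: (t^6 + t + 1)·(t^2) = t^8 + t^3 + t^2.
Reduce using t^7 ≡ t + 1 (mod t^7 + t + 1).
Reduced: t^3 + t.

1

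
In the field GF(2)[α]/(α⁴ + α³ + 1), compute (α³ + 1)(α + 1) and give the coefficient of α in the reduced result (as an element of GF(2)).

1

Multiply in GF(2)[α]: (α³ + 1)·(α + 1) = α⁴ + α³ + α + 1.
Reduce using α⁴ ≡ α³ + 1 (mod α⁴ + α³ + 1).
Reduced: α.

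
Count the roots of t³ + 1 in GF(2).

Write g(t) = t³ + 1.
Evaluate at each of the 2 elements of GF(2):
g(0) = 1; g(1) = 0 → root.
Roots: {1}.

1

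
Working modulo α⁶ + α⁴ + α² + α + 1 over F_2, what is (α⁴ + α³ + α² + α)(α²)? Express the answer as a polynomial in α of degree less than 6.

Multiply in F_2[α]: (α⁴ + α³ + α² + α)·(α²) = α⁶ + α⁵ + α⁴ + α³.
Reduce using α⁶ ≡ α⁴ + α² + α + 1 (mod α⁶ + α⁴ + α² + α + 1).
Reduced: α⁵ + α³ + α² + α + 1.

α^5 + α^3 + α^2 + α + 1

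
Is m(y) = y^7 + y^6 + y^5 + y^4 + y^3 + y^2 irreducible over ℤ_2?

Check for roots in ℤ_2: m(0) = 0 → root; m(1) = 0 → root.
m(0) = 0, so (y) divides m(y); m is reducible.

No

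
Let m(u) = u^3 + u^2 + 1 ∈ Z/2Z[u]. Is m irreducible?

Yes

Check for roots in Z/2Z: m(0) = 1; m(1) = 1.
No roots. A degree-3 polynomial over a field with no linear factor is irreducible.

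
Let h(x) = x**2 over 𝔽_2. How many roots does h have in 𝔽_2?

1

Evaluate at each of the 2 elements of 𝔽_2:
h(0) = 0 → root; h(1) = 1.
Roots: {0}.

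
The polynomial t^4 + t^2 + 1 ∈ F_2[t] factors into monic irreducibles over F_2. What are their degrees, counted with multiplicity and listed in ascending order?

Write g(t) = t^4 + t^2 + 1.
Roots in F_2: g(0) = 1; g(1) = 1.
Complete factorization: g(t) = (t^2 + t + 1)^2.
Factor degrees with multiplicity: 2 + 2 = 4.

2, 2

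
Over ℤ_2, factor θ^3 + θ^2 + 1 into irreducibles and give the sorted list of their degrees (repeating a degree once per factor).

Write h(θ) = θ^3 + θ^2 + 1.
Roots in ℤ_2: h(0) = 1; h(1) = 1.
Complete factorization: h(θ) = (θ^3 + θ^2 + 1).
Factor degrees with multiplicity: 3 = 3.

3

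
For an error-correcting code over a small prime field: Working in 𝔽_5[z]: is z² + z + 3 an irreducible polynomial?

Write h(z) = z² + z + 3.
Check for roots in 𝔽_5: h(0) = 3; h(1) = 0 → root; h(2) = 4; h(3) = 0 → root; h(4) = 3.
h(1) = 0, so (z − 1) divides h(z); h is reducible.

No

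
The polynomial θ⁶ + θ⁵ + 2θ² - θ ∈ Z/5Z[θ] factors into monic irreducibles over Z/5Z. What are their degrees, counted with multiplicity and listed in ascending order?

Write g(θ) = θ⁶ + θ⁵ + 2θ² - θ.
Roots in Z/5Z: g(0) = 0 → root; g(1) = 3; g(2) = 2; g(3) = 2; g(4) = 3.
Linear factors from roots: (θ).
Complete factorization: g(θ) = (θ)·(θ² - θ + 1)·(θ³ + 2θ² + θ - 1).
Factor degrees with multiplicity: 1 + 2 + 3 = 6.

1, 2, 3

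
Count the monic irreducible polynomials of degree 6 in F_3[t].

x^(3^6) − x is the product of all monic irreducibles of degree dividing 6; Möbius inversion gives N = (1/6) Σ μ(6/d)·3^d.
Divisors of 6: 1, 2, 3, 6; μ(6/d) for each: 1, -1, -1, 1.
Σ = 3^1 − 3^2 − 3^3 + 3^6 = 696.
N = 696/6 = 116.

116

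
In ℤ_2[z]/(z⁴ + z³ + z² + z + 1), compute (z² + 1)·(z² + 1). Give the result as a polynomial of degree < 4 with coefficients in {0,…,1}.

Multiply in ℤ_2[z]: (z² + 1)·(z² + 1) = z⁴ + 1.
Reduce using z⁴ ≡ z³ + z² + z + 1 (mod z⁴ + z³ + z² + z + 1).
Reduced: z³ + z² + z.

z^3 + z^2 + z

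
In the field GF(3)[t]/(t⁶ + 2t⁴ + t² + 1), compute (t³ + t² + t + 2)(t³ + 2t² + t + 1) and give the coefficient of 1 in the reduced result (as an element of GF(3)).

Multiply in GF(3)[t]: (t³ + t² + t + 2)·(t³ + 2t² + t + 1) = t⁶ + t⁴ + 2.
Reduce using t⁶ ≡ t⁴ + 2t² + 2 (mod t⁶ + 2t⁴ + t² + 1).
Reduced: 2t⁴ + 2t² + 1.

1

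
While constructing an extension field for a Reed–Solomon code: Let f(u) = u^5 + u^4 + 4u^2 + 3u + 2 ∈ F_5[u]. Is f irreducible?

Yes

Check for roots in F_5: f(0) = 2; f(1) = 1; f(2) = 2; f(3) = 1; f(4) = 3.
No roots, so no linear factors.
Degree-2 irreducible divisors: test the 10 monic irreducibles of degree 2 over GF(5).
None of them divide f (all give nonzero remainder).
No irreducible factor of degree ≤ 2 exists, so f is irreducible over GF(5).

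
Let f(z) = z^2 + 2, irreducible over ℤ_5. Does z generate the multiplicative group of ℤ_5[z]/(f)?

|GF(5^2)^×| = 5^2 − 1 = 24. Prime factorization: 24 = 2^3·3.
f is primitive ⇔ z has order 24 in GF(5)[z]/(f), i.e. z^(24/q) ≠ 1 for each prime q | 24.
z^(12) mod f = 4.
z^(8) mod f = 1
Since z^(8) = 1, the order of z divides 8 < 24; not primitive.

No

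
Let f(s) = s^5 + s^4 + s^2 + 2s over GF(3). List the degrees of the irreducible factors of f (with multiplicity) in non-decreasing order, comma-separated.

Roots in GF(3): f(0) = 0 → root; f(1) = 2; f(2) = 2.
Linear factors from roots: (s).
Complete factorization: f(s) = (s)·(s^2 + 1)·(s^2 + s + 2).
Factor degrees with multiplicity: 1 + 2 + 2 = 5.

1, 2, 2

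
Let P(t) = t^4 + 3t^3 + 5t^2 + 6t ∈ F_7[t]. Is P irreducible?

Check for roots in F_7: P(0) = 0 → root; P(1) = 1; P(2) = 2; P(3) = 1; P(4) = 6; P(5) = 0 → root; P(6) = 4.
P(0) = 0, so (t) divides P(t); P is reducible.

No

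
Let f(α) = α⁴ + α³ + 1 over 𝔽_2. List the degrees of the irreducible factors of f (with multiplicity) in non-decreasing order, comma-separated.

4

Roots in 𝔽_2: f(0) = 1; f(1) = 1.
Complete factorization: f(α) = (α⁴ + α³ + 1).
Factor degrees with multiplicity: 4 = 4.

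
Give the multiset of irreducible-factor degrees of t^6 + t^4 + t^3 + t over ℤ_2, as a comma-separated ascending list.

Write h(t) = t^6 + t^4 + t^3 + t.
Roots in ℤ_2: h(0) = 0 → root; h(1) = 0 → root.
Linear factors from roots: (t), (t + 1).
Complete factorization: h(t) = (t)·(t + 1)^3·(t^2 + t + 1).
Factor degrees with multiplicity: 1 + 1 + 1 + 1 + 2 = 6.

1, 1, 1, 1, 2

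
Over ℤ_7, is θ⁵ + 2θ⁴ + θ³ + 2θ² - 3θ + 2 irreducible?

No

Write f(θ) = θ⁵ + 2θ⁴ + θ³ + 2θ² - 3θ + 2.
Check for roots in ℤ_7: f(0) = 2; f(1) = 5; f(2) = 6; f(3) = 2; f(4) = 5; f(5) = 1; f(6) = 0 → root.
f(6) = 0, so (θ − 6) divides f(θ); f is reducible.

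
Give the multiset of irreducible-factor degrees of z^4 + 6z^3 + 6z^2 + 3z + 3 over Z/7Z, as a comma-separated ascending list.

4

Write f(z) = z^4 + 6z^3 + 6z^2 + 3z + 3.
Complete factorization: f(z) = (z^4 + 6z^3 + 6z^2 + 3z + 3).
Factor degrees with multiplicity: 4 = 4.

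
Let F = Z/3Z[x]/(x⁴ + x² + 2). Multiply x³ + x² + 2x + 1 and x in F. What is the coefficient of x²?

Multiply in Z/3Z[x]: (x³ + x² + 2x + 1)·(x) = x⁴ + x³ + 2x² + x.
Reduce using x⁴ ≡ 2x² + 1 (mod x⁴ + x² + 2).
Reduced: x³ + x² + x + 1.

1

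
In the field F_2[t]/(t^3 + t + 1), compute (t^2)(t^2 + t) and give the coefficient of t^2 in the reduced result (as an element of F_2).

1

Multiply in F_2[t]: (t^2)·(t^2 + t) = t^4 + t^3.
Reduce using t^3 ≡ t + 1 (mod t^3 + t + 1).
Reduced: t^2 + 1.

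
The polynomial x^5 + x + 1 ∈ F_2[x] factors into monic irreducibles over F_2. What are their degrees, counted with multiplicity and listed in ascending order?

2, 3

Write g(x) = x^5 + x + 1.
Roots in F_2: g(0) = 1; g(1) = 1.
Complete factorization: g(x) = (x^2 + x + 1)·(x^3 + x^2 + 1).
Factor degrees with multiplicity: 2 + 3 = 5.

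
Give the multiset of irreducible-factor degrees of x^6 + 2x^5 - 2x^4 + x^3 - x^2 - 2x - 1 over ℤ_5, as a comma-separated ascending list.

Write h(x) = x^6 + 2x^5 - 2x^4 + x^3 - x^2 - 2x - 1.
Roots in ℤ_5: h(0) = 4; h(1) = 3; h(2) = 0 → root; h(3) = 4; h(4) = 1.
Linear factors from roots: (x - 2).
Complete factorization: h(x) = (x - 2)·(x^2 + x + 1)·(x^3 - 2x^2 + 2x - 2).
Factor degrees with multiplicity: 1 + 2 + 3 = 6.

1, 2, 3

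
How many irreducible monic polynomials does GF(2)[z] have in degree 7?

18

x^(2^7) − x is the product of all monic irreducibles of degree dividing 7; Möbius inversion gives N = (1/7) Σ μ(7/d)·2^d.
Divisors of 7: 1, 7; μ(7/d) for each: -1, 1.
Σ = − 2^1 + 2^7 = 126.
N = 126/7 = 18.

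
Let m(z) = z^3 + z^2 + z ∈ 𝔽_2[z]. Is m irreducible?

Check for roots in 𝔽_2: m(0) = 0 → root; m(1) = 1.
m(0) = 0, so (z) divides m(z); m is reducible.

No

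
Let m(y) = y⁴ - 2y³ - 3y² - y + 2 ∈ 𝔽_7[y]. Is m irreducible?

Yes

Check for roots in 𝔽_7: m(0) = 2; m(1) = 4; m(2) = 2; m(3) = 6; m(4) = 1; m(5) = 3; m(6) = 3.
No roots, so no linear factors.
Degree-2 irreducible divisors: test the 21 monic irreducibles of degree 2 over GF(7).
None of them divide m (all give nonzero remainder).
No irreducible factor of degree ≤ 2 exists, so m is irreducible over GF(7).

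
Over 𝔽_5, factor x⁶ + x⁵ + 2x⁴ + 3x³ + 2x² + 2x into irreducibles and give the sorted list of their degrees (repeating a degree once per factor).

Write f(x) = x⁶ + x⁵ + 2x⁴ + 3x³ + 2x² + 2x.
Roots in 𝔽_5: f(0) = 0 → root; f(1) = 1; f(2) = 4; f(3) = 4; f(4) = 4.
Linear factors from roots: (x).
Complete factorization: f(x) = (x)·(x² + 3x + 3)·(x³ + 3x² + 4).
Factor degrees with multiplicity: 1 + 2 + 3 = 6.

1, 2, 3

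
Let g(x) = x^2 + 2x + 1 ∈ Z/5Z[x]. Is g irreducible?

Check for roots in Z/5Z: g(0) = 1; g(1) = 4; g(2) = 4; g(3) = 1; g(4) = 0 → root.
g(4) = 0, so (x − 4) divides g(x); g is reducible.

No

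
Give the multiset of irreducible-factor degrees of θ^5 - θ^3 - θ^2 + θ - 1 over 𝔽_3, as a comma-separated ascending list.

Write g(θ) = θ^5 - θ^3 - θ^2 + θ - 1.
Roots in 𝔽_3: g(0) = 2; g(1) = 2; g(2) = 0 → root.
Linear factors from roots: (θ + 1).
Complete factorization: g(θ) = (θ + 1)·(θ^2 + 1)·(θ^2 - θ - 1).
Factor degrees with multiplicity: 1 + 2 + 2 = 5.

1, 2, 2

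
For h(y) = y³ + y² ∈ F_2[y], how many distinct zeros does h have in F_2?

2

Evaluate at each of the 2 elements of F_2:
h(0) = 0 → root; h(1) = 0 → root.
Roots: {0, 1}.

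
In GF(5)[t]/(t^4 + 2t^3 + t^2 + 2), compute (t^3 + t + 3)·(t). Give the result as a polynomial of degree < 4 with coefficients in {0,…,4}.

Multiply in GF(5)[t]: (t^3 + t + 3)·(t) = t^4 + t^2 + 3t.
Reduce using t^4 ≡ 3t^3 + 4t^2 + 3 (mod t^4 + 2t^3 + t^2 + 2).
Reduced: 3t^3 + 3t + 3.

3t^3 + 3t + 3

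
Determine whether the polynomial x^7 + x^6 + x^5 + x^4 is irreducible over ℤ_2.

Write h(x) = x^7 + x^6 + x^5 + x^4.
Check for roots in ℤ_2: h(0) = 0 → root; h(1) = 0 → root.
h(0) = 0, so (x) divides h(x); h is reducible.

No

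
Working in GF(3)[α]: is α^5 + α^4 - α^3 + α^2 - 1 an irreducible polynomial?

Yes

Write g(α) = α^5 + α^4 - α^3 + α^2 - 1.
Check for roots in GF(3): g(0) = 2; g(1) = 1; g(2) = 1.
No roots, so no linear factors.
Monic irreducibles of degree 2 over GF(3): α^2 + 1, α^2 + α - 1, α^2 - α - 1.
None of them divide g (all give nonzero remainder).
No irreducible factor of degree ≤ 2 exists, so g is irreducible over GF(3).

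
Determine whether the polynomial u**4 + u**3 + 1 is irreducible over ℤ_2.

Yes

Write f(u) = u**4 + u**3 + 1.
Check for roots in ℤ_2: f(0) = 1; f(1) = 1.
No roots, so no linear factors.
Monic irreducibles of degree 2 over GF(2): u**2 + u + 1.
None of them divide f (all give nonzero remainder).
No irreducible factor of degree ≤ 2 exists, so f is irreducible over GF(2).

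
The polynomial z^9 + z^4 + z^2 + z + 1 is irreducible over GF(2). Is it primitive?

No

Write f(z) = z^9 + z^4 + z^2 + z + 1.
|GF(2^9)^×| = 2^9 − 1 = 511. Prime factorization: 511 = 7·73.
f is primitive ⇔ z has order 511 in GF(2)[z]/(f), i.e. z^(511/q) ≠ 1 for each prime q | 511.
z^(73) mod f = 1
z^(7) mod f = z^7.
Since z^(73) = 1, the order of z divides 73 < 511; not primitive.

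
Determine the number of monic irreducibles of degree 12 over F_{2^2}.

1397740

The number of monic irreducibles of degree 12 over GF(4) is (1/12)·Σ_{d∣12} μ(12/d) 4^d.
Divisors of 12: 1, 2, 3, 4, 6, 12; μ(12/d) for each: 0, 1, 0, -1, -1, 1.
Σ = 4^2 − 4^4 − 4^6 + 4^12 = 16772880.
N = 16772880/12 = 1397740.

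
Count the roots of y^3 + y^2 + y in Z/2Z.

Write f(y) = y^3 + y^2 + y.
Evaluate at each of the 2 elements of Z/2Z:
f(0) = 0 → root; f(1) = 1.
Roots: {0}.

1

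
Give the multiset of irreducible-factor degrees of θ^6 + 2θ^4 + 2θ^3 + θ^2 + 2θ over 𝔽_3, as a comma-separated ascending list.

Write f(θ) = θ^6 + 2θ^4 + 2θ^3 + θ^2 + 2θ.
Roots in 𝔽_3: f(0) = 0 → root; f(1) = 2; f(2) = 0 → root.
Linear factors from roots: (θ), (θ + 1).
Complete factorization: f(θ) = (θ)·(θ + 1)·(θ^2 + 1)·(θ^2 + 2θ + 2).
Factor degrees with multiplicity: 1 + 1 + 2 + 2 = 6.

1, 1, 2, 2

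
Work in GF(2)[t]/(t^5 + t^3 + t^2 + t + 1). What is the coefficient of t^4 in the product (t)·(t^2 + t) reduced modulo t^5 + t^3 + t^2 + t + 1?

0

Multiply in GF(2)[t]: (t)·(t^2 + t) = t^3 + t^2.
Reduced: t^3 + t^2.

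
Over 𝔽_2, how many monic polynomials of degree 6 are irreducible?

9

By the necklace-counting formula, N_2(6) = (1/6) Σ_{d|6} μ(6/d)·2^d.
Divisors of 6: 1, 2, 3, 6; μ(6/d) for each: 1, -1, -1, 1.
Σ = 2^1 − 2^2 − 2^3 + 2^6 = 54.
N = 54/6 = 9.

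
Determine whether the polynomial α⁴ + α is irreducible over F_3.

Write P(α) = α⁴ + α.
Check for roots in F_3: P(0) = 0 → root; P(1) = 2; P(2) = 0 → root.
P(0) = 0, so (α) divides P(α); P is reducible.

No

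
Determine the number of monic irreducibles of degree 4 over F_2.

By the necklace-counting formula, N_2(4) = (1/4) Σ_{d|4} μ(4/d)·2^d.
Divisors of 4: 1, 2, 4; μ(4/d) for each: 0, -1, 1.
Σ = − 2^2 + 2^4 = 12.
N = 12/4 = 3.

3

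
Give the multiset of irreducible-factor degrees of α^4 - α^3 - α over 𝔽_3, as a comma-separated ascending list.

Write g(α) = α^4 - α^3 - α.
Roots in 𝔽_3: g(0) = 0 → root; g(1) = 2; g(2) = 0 → root.
Linear factors from roots: (α), (α + 1).
Complete factorization: g(α) = (α)·(α + 1)·(α^2 + α - 1).
Factor degrees with multiplicity: 1 + 1 + 2 = 4.

1, 1, 2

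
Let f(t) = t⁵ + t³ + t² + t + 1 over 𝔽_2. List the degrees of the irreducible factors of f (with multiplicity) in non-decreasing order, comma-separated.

5

Roots in 𝔽_2: f(0) = 1; f(1) = 1.
Complete factorization: f(t) = (t⁵ + t³ + t² + t + 1).
Factor degrees with multiplicity: 5 = 5.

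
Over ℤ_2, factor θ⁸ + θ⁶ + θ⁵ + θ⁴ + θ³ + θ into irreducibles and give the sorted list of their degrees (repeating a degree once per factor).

Write f(θ) = θ⁸ + θ⁶ + θ⁵ + θ⁴ + θ³ + θ.
Roots in ℤ_2: f(0) = 0 → root; f(1) = 0 → root.
Linear factors from roots: (θ), (θ + 1).
Complete factorization: f(θ) = (θ)·(θ + 1)·(θ² + θ + 1)^3.
Factor degrees with multiplicity: 1 + 1 + 2 + 2 + 2 = 8.

1, 1, 2, 2, 2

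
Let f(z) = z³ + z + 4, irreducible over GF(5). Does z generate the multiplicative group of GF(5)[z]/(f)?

|GF(5^3)^×| = 5^3 − 1 = 124. Prime factorization: 124 = 2^2·31.
f is primitive ⇔ z has order 124 in GF(5)[z]/(f), i.e. z^(124/q) ≠ 1 for each prime q | 124.
z^(62) mod f = 1
z^(4) mod f = 4z² + z.
Since z^(62) = 1, the order of z divides 62 < 124; not primitive.

No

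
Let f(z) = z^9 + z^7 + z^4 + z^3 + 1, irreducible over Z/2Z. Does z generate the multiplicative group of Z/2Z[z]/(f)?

No

|GF(2^9)^×| = 2^9 − 1 = 511. Prime factorization: 511 = 7·73.
f is primitive ⇔ z has order 511 in GF(2)[z]/(f), i.e. z^(511/q) ≠ 1 for each prime q | 511.
z^(73) mod f = 1
z^(7) mod f = z^7.
Since z^(73) = 1, the order of z divides 73 < 511; not primitive.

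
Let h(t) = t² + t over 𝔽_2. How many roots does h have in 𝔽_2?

2

Evaluate at each of the 2 elements of 𝔽_2:
h(0) = 0 → root; h(1) = 0 → root.
Roots: {0, 1}.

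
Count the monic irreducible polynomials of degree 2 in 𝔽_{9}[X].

36

Gauss's count: N_{9}(2) = (1/2) Σ_{d|2} μ(2/d)·9^d.
Divisors of 2: 1, 2; μ(2/d) for each: -1, 1.
Σ = − 9^1 + 9^2 = 72.
N = 72/2 = 36.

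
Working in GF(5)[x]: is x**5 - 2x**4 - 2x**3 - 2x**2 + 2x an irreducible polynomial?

No

Write f(x) = x**5 - 2x**4 - 2x**3 - 2x**2 + 2x.
Check for roots in GF(5): f(0) = 0 → root; f(1) = 2; f(2) = 0 → root; f(3) = 0 → root; f(4) = 0 → root.
f(0) = 0, so (x) divides f(x); f is reducible.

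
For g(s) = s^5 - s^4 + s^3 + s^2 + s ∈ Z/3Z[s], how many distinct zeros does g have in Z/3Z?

Evaluate at each of the 3 elements of Z/3Z:
g(0) = 0 → root; g(1) = 0 → root; g(2) = 0 → root.
Roots: {0, 1, 2}.

3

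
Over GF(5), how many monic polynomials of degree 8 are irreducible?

48750

Gauss's count: N_{5}(8) = (1/8) Σ_{d|8} μ(8/d)·5^d.
Divisors of 8: 1, 2, 4, 8; μ(8/d) for each: 0, 0, -1, 1.
Σ = − 5^4 + 5^8 = 390000.
N = 390000/8 = 48750.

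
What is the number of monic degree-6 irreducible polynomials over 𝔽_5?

By the necklace-counting formula, N_5(6) = (1/6) Σ_{d|6} μ(6/d)·5^d.
Divisors of 6: 1, 2, 3, 6; μ(6/d) for each: 1, -1, -1, 1.
Σ = 5^1 − 5^2 − 5^3 + 5^6 = 15480.
N = 15480/6 = 2580.

2580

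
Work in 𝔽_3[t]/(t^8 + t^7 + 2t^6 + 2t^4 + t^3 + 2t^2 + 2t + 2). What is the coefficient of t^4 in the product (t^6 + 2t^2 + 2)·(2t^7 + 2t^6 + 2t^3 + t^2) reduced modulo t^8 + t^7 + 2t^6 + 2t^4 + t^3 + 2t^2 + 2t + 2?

0

Multiply in 𝔽_3[t]: (t^6 + 2t^2 + 2)·(2t^7 + 2t^6 + 2t^3 + t^2) = 2t^13 + 2t^12 + 2t^8 + t^7 + t^6 + t^5 + 2t^4 + t^3 + 2t^2.
Reduce using t^8 ≡ 2t^7 + t^6 + t^4 + 2t^3 + t^2 + t + 1 (mod t^8 + t^7 + 2t^6 + 2t^4 + t^3 + 2t^2 + 2t + 2).
Reduced: t^7 + t^5 + t^2 + t + 1.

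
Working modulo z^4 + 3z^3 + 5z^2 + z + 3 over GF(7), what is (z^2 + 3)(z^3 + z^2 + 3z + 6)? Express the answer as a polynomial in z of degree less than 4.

Multiply in GF(7)[z]: (z^2 + 3)·(z^3 + z^2 + 3z + 6) = z^5 + z^4 + 6z^3 + 2z^2 + 2z + 4.
Reduce using z^4 ≡ 4z^3 + 2z^2 + 6z + 4 (mod z^4 + 3z^3 + 5z^2 + z + 3).
Reduced: 4z^2 + z + 3.

4z^2 + z + 3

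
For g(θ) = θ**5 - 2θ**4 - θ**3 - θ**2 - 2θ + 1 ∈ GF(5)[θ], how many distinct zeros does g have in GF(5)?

Evaluate at each of the 5 elements of GF(5):
g(0) = 1; g(1) = 1; g(2) = 0 → root; g(3) = 0 → root; g(4) = 0 → root.
Roots: {2, 3, 4}.

3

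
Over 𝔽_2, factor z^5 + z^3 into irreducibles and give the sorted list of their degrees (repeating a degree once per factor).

Write f(z) = z^5 + z^3.
Roots in 𝔽_2: f(0) = 0 → root; f(1) = 0 → root.
Linear factors from roots: (z), (z + 1).
Complete factorization: f(z) = (z + 1)^2·(z)^3.
Factor degrees with multiplicity: 1 + 1 + 1 + 1 + 1 = 5.

1, 1, 1, 1, 1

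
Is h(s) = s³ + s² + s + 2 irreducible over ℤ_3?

Check for roots in ℤ_3: h(0) = 2; h(1) = 2; h(2) = 1.
No roots. A degree-3 polynomial over a field with no linear factor is irreducible.

Yes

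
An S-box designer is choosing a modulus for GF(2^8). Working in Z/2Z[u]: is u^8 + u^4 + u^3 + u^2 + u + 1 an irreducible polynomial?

No

Write m(u) = u^8 + u^4 + u^3 + u^2 + u + 1.
Check for roots in Z/2Z: m(0) = 1; m(1) = 0 → root.
m(1) = 0, so (u − 1) divides m(u); m is reducible.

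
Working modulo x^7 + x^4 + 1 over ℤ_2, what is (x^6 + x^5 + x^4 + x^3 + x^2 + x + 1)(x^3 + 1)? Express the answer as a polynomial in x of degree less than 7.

Multiply in ℤ_2[x]: (x^6 + x^5 + x^4 + x^3 + x^2 + x + 1)·(x^3 + 1) = x^9 + x^8 + x^7 + x^2 + x + 1.
Reduce using x^7 ≡ x^4 + 1 (mod x^7 + x^4 + 1).
Reduced: x^6 + x^5 + x^4.

x^6 + x^5 + x^4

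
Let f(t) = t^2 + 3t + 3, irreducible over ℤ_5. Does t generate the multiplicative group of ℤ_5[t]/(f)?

Yes

|GF(5^2)^×| = 5^2 − 1 = 24. Prime factorization: 24 = 2^3·3.
f is primitive ⇔ t has order 24 in GF(5)[t]/(f), i.e. t^(24/q) ≠ 1 for each prime q | 24.
t^(12) mod f = 4.
t^(8) mod f = t + 1.
None equal 1, so t has full order 24; f is primitive.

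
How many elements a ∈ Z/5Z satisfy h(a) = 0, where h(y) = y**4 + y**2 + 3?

Evaluate at each of the 5 elements of Z/5Z:
h(0) = 3; h(1) = 0 → root; h(2) = 3; h(3) = 3; h(4) = 0 → root.
Roots: {1, 4}.

2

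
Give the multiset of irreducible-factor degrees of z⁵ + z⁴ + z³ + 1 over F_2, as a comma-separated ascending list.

Write g(z) = z⁵ + z⁴ + z³ + 1.
Roots in F_2: g(0) = 1; g(1) = 0 → root.
Linear factors from roots: (z + 1).
Complete factorization: g(z) = (z + 1)^2·(z³ + z² + 1).
Factor degrees with multiplicity: 1 + 1 + 3 = 5.

1, 1, 3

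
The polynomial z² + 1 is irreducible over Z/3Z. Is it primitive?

No

Write f(z) = z² + 1.
|GF(3^2)^×| = 3^2 − 1 = 8. Prime factorization: 8 = 2^3.
f is primitive ⇔ z has order 8 in GF(3)[z]/(f), i.e. z^(8/q) ≠ 1 for each prime q | 8.
z^(4) mod f = 1
Since z^(4) = 1, the order of z divides 4 < 8; not primitive.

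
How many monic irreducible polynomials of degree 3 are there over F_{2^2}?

20

Gauss's count: N_{4}(3) = (1/3) Σ_{d|3} μ(3/d)·4^d.
Divisors of 3: 1, 3; μ(3/d) for each: -1, 1.
Σ = − 4^1 + 4^3 = 60.
N = 60/3 = 20.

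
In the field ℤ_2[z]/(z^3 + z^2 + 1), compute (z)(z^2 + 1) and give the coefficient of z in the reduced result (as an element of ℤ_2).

Multiply in ℤ_2[z]: (z)·(z^2 + 1) = z^3 + z.
Reduce using z^3 ≡ z^2 + 1 (mod z^3 + z^2 + 1).
Reduced: z^2 + z + 1.

1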